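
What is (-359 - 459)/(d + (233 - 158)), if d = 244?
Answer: -818/319 ≈ -2.5643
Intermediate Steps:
(-359 - 459)/(d + (233 - 158)) = (-359 - 459)/(244 + (233 - 158)) = -818/(244 + 75) = -818/319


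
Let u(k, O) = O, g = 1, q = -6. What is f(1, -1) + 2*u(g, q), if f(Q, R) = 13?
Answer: 1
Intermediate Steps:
f(1, -1) + 2*u(g, q) = 13 + 2*(-6) = 13 - 12 = 1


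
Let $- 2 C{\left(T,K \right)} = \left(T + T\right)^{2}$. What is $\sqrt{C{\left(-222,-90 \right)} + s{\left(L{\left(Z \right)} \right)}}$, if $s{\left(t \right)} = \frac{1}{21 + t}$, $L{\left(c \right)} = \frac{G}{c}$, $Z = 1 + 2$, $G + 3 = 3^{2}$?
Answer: $\frac{i \sqrt{52142449}}{23} \approx 313.96 i$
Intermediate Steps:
$C{\left(T,K \right)} = - 2 T^{2}$ ($C{\left(T,K \right)} = - \frac{\left(T + T\right)^{2}}{2} = - \frac{\left(2 T\right)^{2}}{2} = - \frac{4 T^{2}}{2} = - 2 T^{2}$)
$G = 6$ ($G = -3 + 3^{2} = -3 + 9 = 6$)
$Z = 3$
$L{\left(c \right)} = \frac{6}{c}$
$\sqrt{C{\left(-222,-90 \right)} + s{\left(L{\left(Z \right)} \right)}} = \sqrt{- 2 \left(-222\right)^{2} + \frac{1}{21 + \frac{6}{3}}} = \sqrt{\left(-2\right) 49284 + \frac{1}{21 + 6 \cdot \frac{1}{3}}} = \sqrt{-98568 + \frac{1}{21 + 2}} = \sqrt{-98568 + \frac{1}{23}} = \sqrt{- \frac{2267063}{23}} = \frac{i \sqrt{52142449}}{23}$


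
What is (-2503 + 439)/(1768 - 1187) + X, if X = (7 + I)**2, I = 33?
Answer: 927536/581 ≈ 1596.4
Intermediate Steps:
X = 1600 (X = (7 + 33)**2 = 40**2 = 1600)
(-2503 + 439)/(1768 - 1187) + X = (-2503 + 439)/(1768 - 1187) + 1600 = -2064/581 + 1600 = 927536/581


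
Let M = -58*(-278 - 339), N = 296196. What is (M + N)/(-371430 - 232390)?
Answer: -23713/43130 ≈ -0.54980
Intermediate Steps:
M = 35786 (M = -58*(-617) = 35786)
(M + N)/(-371430 - 232390) = (35786 + 296196)/(-371430 - 232390) = 331982/(-603820) = 331982*(-1/603820) = -23713/43130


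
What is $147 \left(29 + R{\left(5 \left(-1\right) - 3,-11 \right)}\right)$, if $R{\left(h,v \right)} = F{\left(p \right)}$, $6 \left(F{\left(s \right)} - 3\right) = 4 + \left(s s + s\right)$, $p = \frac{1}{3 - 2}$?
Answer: $4851$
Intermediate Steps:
$p = 1$ ($p = 1^{-1} = 1$)
$F{\left(s \right)} = \frac{11}{3} + \frac{s}{6} + \frac{s^{2}}{6}$ ($F{\left(s \right)} = 3 + \frac{4 + \left(s s + s\right)}{6} = 3 + \frac{4 + \left(s^{2} + s\right)}{6} = 3 + \frac{4 + \left(s + s^{2}\right)}{6} = 3 + \frac{4 + s + s^{2}}{6} = 3 + \left(\frac{2}{3} + \frac{s}{6} + \frac{s^{2}}{6}\right) = \frac{11}{3} + \frac{s}{6} + \frac{s^{2}}{6}$)
$R{\left(h,v \right)} = 4$ ($R{\left(h,v \right)} = \frac{11}{3} + \frac{1}{6} \cdot 1 + \frac{1^{2}}{6} = \frac{11}{3} + \frac{1}{6} + \frac{1}{6} \cdot 1 = \frac{11}{3} + \frac{1}{6} + \frac{1}{6} = 4$)
$147 \left(29 + R{\left(5 \left(-1\right) - 3,-11 \right)}\right) = 147 \left(29 + 4\right) = 147 \cdot 33 = 4851$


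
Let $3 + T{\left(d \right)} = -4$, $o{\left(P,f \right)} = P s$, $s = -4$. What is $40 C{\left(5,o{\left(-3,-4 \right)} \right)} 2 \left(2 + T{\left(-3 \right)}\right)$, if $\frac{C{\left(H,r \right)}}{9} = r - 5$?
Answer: $-25200$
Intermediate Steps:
$o{\left(P,f \right)} = - 4 P$ ($o{\left(P,f \right)} = P \left(-4\right) = - 4 P$)
$C{\left(H,r \right)} = -45 + 9 r$ ($C{\left(H,r \right)} = 9 \left(r - 5\right) = 9 \left(-5 + r\right) = -45 + 9 r$)
$T{\left(d \right)} = -7$ ($T{\left(d \right)} = -3 - 4 = -7$)
$40 C{\left(5,o{\left(-3,-4 \right)} \right)} 2 \left(2 + T{\left(-3 \right)}\right) = 40 \left(-45 + 9 \left(\left(-4\right) \left(-3\right)\right)\right) 2 \left(2 - 7\right) = 40 \left(-45 + 9 \cdot 12\right) 2 \left(-5\right) = 40 \left(-45 + 108\right) \left(-10\right) = 40 \cdot 63 \left(-10\right) = 2520 \left(-10\right) = -25200$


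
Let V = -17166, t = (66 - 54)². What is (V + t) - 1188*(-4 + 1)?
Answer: -13458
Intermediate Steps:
t = 144 (t = 12² = 144)
(V + t) - 1188*(-4 + 1) = (-17166 + 144) - 1188*(-4 + 1) = -17022 - 1188*(-3) = -17022 + 3564 = -13458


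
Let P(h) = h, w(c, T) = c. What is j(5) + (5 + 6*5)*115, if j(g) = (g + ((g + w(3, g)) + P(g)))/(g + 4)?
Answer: 4027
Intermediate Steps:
j(g) = (3 + 3*g)/(4 + g) (j(g) = (g + ((g + 3) + g))/(g + 4) = (g + ((3 + g) + g))/(4 + g) = (g + (3 + 2*g))/(4 + g) = (3 + 3*g)/(4 + g))
j(5) + (5 + 6*5)*115 = 3*(1 + 5)/(4 + 5) + (5 + 6*5)*115 = 3*6/9 + (5 + 30)*115 = 3*(⅑)*6 + 35*115 = 2 + 4025 = 4027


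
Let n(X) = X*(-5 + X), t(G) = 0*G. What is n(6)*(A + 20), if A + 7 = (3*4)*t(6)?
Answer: 78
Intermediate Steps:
t(G) = 0
A = -7 (A = -7 + (3*4)*0 = -7 + 12*0 = -7 + 0 = -7)
n(6)*(A + 20) = (6*(-5 + 6))*(-7 + 20) = (6*1)*13 = 6*13 = 78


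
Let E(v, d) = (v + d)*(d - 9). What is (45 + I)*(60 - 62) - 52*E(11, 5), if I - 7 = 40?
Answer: 3144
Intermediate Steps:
I = 47 (I = 7 + 40 = 47)
E(v, d) = (-9 + d)*(d + v) (E(v, d) = (d + v)*(-9 + d) = (-9 + d)*(d + v))
(45 + I)*(60 - 62) - 52*E(11, 5) = (45 + 47)*(60 - 62) - 52*(5² - 9*5 - 9*11 + 5*11) = 92*(-2) - 52*(25 - 45 - 99 + 55) = -184 - 52*(-64) = -184 + 3328 = 3144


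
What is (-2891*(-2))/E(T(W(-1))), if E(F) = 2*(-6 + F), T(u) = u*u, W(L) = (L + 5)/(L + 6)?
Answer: -72275/134 ≈ -539.37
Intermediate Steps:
W(L) = (5 + L)/(6 + L)
T(u) = u**2
E(F) = -12 + 2*F
(-2891*(-2))/E(T(W(-1))) = (-2891*(-2))/(-12 + 2*((5 - 1)/(6 - 1))**2) = 5782/(-12 + 2*(4/5)**2) = 5782/(-12 + 2*(16/25)) = 5782/(-12 + 32/25) = 5782/(-268/25) = 5782*(-25/268) = -72275/134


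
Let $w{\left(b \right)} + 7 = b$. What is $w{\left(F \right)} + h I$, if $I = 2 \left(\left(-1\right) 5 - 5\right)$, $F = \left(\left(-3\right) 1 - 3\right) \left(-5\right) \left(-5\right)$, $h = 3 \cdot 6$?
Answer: $-517$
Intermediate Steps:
$h = 18$
$F = -150$ ($F = \left(-3 - 3\right) \left(-5\right) \left(-5\right) = \left(-6\right) \left(-5\right) \left(-5\right) = 30 \left(-5\right) = -150$)
$w{\left(b \right)} = -7 + b$
$I = -20$ ($I = 2 \left(-5 - 5\right) = 2 \left(-10\right) = -20$)
$w{\left(F \right)} + h I = \left(-7 - 150\right) + 18 \left(-20\right) = -157 - 360 = -517$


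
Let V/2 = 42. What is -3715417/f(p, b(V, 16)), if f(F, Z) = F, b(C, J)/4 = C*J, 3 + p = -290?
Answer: 3715417/293 ≈ 12681.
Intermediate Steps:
V = 84 (V = 2*42 = 84)
p = -293 (p = -3 - 290 = -293)
b(C, J) = 4*C*J (b(C, J) = 4*(C*J) = 4*C*J)
-3715417/f(p, b(V, 16)) = -3715417/(-293) = -3715417*(-1/293) = 3715417/293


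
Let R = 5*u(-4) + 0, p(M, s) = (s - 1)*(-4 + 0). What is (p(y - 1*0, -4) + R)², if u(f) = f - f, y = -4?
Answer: 400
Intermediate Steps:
u(f) = 0
p(M, s) = 4 - 4*s (p(M, s) = (-1 + s)*(-4) = 4 - 4*s)
R = 0 (R = 5*0 + 0 = 0 + 0 = 0)
(p(y - 1*0, -4) + R)² = ((4 - 4*(-4)) + 0)² = ((4 + 16) + 0)² = (20 + 0)² = 20² = 400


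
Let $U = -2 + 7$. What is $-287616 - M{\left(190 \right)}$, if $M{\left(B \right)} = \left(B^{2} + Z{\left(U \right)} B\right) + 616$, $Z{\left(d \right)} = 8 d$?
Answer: $-331932$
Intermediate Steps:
$U = 5$
$M{\left(B \right)} = 616 + B^{2} + 40 B$ ($M{\left(B \right)} = \left(B^{2} + 8 \cdot 5 B\right) + 616 = \left(B^{2} + 40 B\right) + 616 = 616 + B^{2} + 40 B$)
$-287616 - M{\left(190 \right)} = -287616 - \left(616 + 190^{2} + 40 \cdot 190\right) = -287616 - \left(616 + 36100 + 7600\right) = -287616 - 44316 = -331932$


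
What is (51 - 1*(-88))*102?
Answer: 14178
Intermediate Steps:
(51 - 1*(-88))*102 = (51 + 88)*102 = 139*102 = 14178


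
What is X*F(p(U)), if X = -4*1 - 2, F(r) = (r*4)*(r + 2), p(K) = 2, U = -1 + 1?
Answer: -192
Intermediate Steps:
U = 0
F(r) = 4*r*(2 + r) (F(r) = (4*r)*(2 + r) = 4*r*(2 + r))
X = -6 (X = -4 - 2 = -6)
X*F(p(U)) = -24*2*(2 + 2) = -24*2*4 = -6*32 = -192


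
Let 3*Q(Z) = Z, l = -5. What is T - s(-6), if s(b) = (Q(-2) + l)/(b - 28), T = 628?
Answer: 3767/6 ≈ 627.83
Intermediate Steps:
Q(Z) = Z/3
s(b) = -17/(3*(-28 + b)) (s(b) = ((1/3)*(-2) - 5)/(b - 28) = (-2/3 - 5)/(-28 + b) = -17/(3*(-28 + b)))
T - s(-6) = 628 - (-17)/(-84 + 3*(-6)) = 628 - (-17)/(-84 - 18) = 628 - (-17)/(-102) = 628 - (-17)*(-1)/102 = 628 - 1*1/6 = 628 - 1/6 = 3767/6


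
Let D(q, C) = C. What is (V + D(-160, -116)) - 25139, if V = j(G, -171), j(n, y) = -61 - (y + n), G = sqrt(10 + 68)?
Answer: -25145 - sqrt(78) ≈ -25154.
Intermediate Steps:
G = sqrt(78) ≈ 8.8318
j(n, y) = -61 - n - y (j(n, y) = -61 - (n + y) = -61 + (-n - y) = -61 - n - y)
V = 110 - sqrt(78) (V = -61 - sqrt(78) - 1*(-171) = -61 - sqrt(78) + 171 = 110 - sqrt(78) ≈ 101.17)
(V + D(-160, -116)) - 25139 = ((110 - sqrt(78)) - 116) - 25139 = (-6 - sqrt(78)) - 25139 = -25145 - sqrt(78)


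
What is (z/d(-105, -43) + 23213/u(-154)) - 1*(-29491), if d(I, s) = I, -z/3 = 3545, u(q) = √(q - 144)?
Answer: 207146/7 - 23213*I*√298/298 ≈ 29592.0 - 1344.7*I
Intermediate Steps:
u(q) = √(-144 + q)
z = -10635 (z = -3*3545 = -10635)
(z/d(-105, -43) + 23213/u(-154)) - 1*(-29491) = (-10635/(-105) + 23213/(√(-144 - 154))) - 1*(-29491) = (-10635*(-1/105) + 23213/(√(-298))) + 29491 = (709/7 + 23213/((I*√298))) + 29491 = (709/7 + 23213*(-I*√298/298)) + 29491 = (709/7 - 23213*I*√298/298) + 29491 = 207146/7 - 23213*I*√298/298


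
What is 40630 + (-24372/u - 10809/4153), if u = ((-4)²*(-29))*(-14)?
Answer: 273985039315/6744472 ≈ 40624.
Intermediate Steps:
u = 6496 (u = (16*(-29))*(-14) = -464*(-14) = 6496)
40630 + (-24372/u - 10809/4153) = 40630 + (-24372/6496 - 10809/4153) = 40630 + (-24372*1/6496 - 10809*1/4153) = 40630 + (-6093/1624 - 10809/4153) = 40630 - 42858045/6744472 = 273985039315/6744472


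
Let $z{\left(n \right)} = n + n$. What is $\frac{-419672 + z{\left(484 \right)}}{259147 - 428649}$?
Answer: $\frac{209352}{84751} \approx 2.4702$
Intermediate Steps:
$z{\left(n \right)} = 2 n$
$\frac{-419672 + z{\left(484 \right)}}{259147 - 428649} = \frac{-419672 + 2 \cdot 484}{259147 - 428649} = \frac{-419672 + 968}{-169502} = \left(-418704\right) \left(- \frac{1}{169502}\right) = \frac{209352}{84751}$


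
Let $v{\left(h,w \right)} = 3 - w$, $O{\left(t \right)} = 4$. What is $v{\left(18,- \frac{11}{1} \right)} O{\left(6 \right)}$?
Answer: $56$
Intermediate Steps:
$v{\left(18,- \frac{11}{1} \right)} O{\left(6 \right)} = \left(3 - - \frac{11}{1}\right) 4 = \left(3 - \left(-11\right) 1\right) 4 = \left(3 - -11\right) 4 = \left(3 + 11\right) 4 = 14 \cdot 4 = 56$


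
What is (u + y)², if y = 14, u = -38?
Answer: 576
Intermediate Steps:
(u + y)² = (-38 + 14)² = (-24)² = 576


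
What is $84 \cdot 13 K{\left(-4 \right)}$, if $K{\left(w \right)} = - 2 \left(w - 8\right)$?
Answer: $26208$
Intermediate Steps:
$K{\left(w \right)} = 16 - 2 w$ ($K{\left(w \right)} = - 2 \left(-8 + w\right) = 16 - 2 w$)
$84 \cdot 13 K{\left(-4 \right)} = 84 \cdot 13 \left(16 - -8\right) = 1092 \left(16 + 8\right) = 1092 \cdot 24 = 26208$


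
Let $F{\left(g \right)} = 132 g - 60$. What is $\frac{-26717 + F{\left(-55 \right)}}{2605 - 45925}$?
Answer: $\frac{34037}{43320} \approx 0.78571$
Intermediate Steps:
$F{\left(g \right)} = -60 + 132 g$
$\frac{-26717 + F{\left(-55 \right)}}{2605 - 45925} = \frac{-26717 + \left(-60 + 132 \left(-55\right)\right)}{2605 - 45925} = \frac{-26717 - 7320}{-43320} = \left(-26717 - 7320\right) \left(- \frac{1}{43320}\right) = \left(-34037\right) \left(- \frac{1}{43320}\right) = \frac{34037}{43320}$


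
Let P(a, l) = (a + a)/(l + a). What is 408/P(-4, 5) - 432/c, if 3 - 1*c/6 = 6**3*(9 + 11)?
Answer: -73365/1439 ≈ -50.983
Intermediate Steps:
P(a, l) = 2*a/(a + l) (P(a, l) = (2*a)/(a + l) = 2*a/(a + l))
c = -25902 (c = 18 - 6*6**3*(9 + 11) = 18 - 1296*20 = 18 - 6*4320 = 18 - 25920 = -25902)
408/P(-4, 5) - 432/c = 408/((2*(-4)/(-4 + 5))) - 432/(-25902) = 408/((2*(-4)/1)) - 432*(-1/25902) = 408/((2*(-4)*1)) + 24/1439 = 408/(-8) + 24/1439 = 408*(-1/8) + 24/1439 = -51 + 24/1439 = -73365/1439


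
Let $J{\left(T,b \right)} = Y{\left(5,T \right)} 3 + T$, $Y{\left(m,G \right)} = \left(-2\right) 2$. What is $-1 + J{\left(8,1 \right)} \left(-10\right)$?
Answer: $39$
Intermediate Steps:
$Y{\left(m,G \right)} = -4$
$J{\left(T,b \right)} = -12 + T$ ($J{\left(T,b \right)} = \left(-4\right) 3 + T = -12 + T$)
$-1 + J{\left(8,1 \right)} \left(-10\right) = -1 + \left(-12 + 8\right) \left(-10\right) = -1 - -40 = -1 + 40 = 39$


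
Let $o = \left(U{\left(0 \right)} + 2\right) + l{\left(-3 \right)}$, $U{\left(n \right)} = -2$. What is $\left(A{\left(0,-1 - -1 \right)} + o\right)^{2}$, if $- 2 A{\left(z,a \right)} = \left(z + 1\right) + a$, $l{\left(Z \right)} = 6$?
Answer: $\frac{121}{4} \approx 30.25$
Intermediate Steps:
$A{\left(z,a \right)} = - \frac{1}{2} - \frac{a}{2} - \frac{z}{2}$ ($A{\left(z,a \right)} = - \frac{\left(z + 1\right) + a}{2} = - \frac{\left(1 + z\right) + a}{2} = - \frac{1 + a + z}{2} = - \frac{1}{2} - \frac{a}{2} - \frac{z}{2}$)
$o = 6$ ($o = \left(-2 + 2\right) + 6 = 0 + 6 = 6$)
$\left(A{\left(0,-1 - -1 \right)} + o\right)^{2} = \left(\left(- \frac{1}{2} - \frac{-1 - -1}{2} - 0\right) + 6\right)^{2} = \left(\left(- \frac{1}{2} - \frac{-1 + 1}{2} + 0\right) + 6\right)^{2} = \left(\left(- \frac{1}{2} - 0 + 0\right) + 6\right)^{2} = \left(\left(- \frac{1}{2} + 0 + 0\right) + 6\right)^{2} = \left(- \frac{1}{2} + 6\right)^{2} = \left(\frac{11}{2}\right)^{2} = \frac{121}{4}$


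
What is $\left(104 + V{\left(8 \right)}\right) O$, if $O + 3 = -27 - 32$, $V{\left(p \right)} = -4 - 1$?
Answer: $-6138$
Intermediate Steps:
$V{\left(p \right)} = -5$
$O = -62$ ($O = -3 - 59 = -62$)
$\left(104 + V{\left(8 \right)}\right) O = \left(104 - 5\right) \left(-62\right) = 99 \left(-62\right) = -6138$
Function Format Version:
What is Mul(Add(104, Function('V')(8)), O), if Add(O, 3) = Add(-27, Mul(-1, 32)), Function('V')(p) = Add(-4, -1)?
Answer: -6138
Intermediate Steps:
Function('V')(p) = -5
O = -62 (O = Add(-3, Add(-27, Mul(-1, 32))) = Add(-3, Add(-27, -32)) = Add(-3, -59) = -62)
Mul(Add(104, Function('V')(8)), O) = Mul(Add(104, -5), -62) = Mul(99, -62) = -6138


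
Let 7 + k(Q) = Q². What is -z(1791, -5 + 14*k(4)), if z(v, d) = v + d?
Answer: -1912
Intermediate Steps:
k(Q) = -7 + Q²
z(v, d) = d + v
-z(1791, -5 + 14*k(4)) = -((-5 + 14*(-7 + 4²)) + 1791) = -((-5 + 14*(-7 + 16)) + 1791) = -((-5 + 14*9) + 1791) = -((-5 + 126) + 1791) = -(121 + 1791) = -1*1912 = -1912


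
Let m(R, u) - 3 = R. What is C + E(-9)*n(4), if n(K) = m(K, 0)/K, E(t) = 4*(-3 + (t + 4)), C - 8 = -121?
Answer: -169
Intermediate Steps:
C = -113 (C = 8 - 121 = -113)
m(R, u) = 3 + R
E(t) = 4 + 4*t (E(t) = 4*(-3 + (4 + t)) = 4*(1 + t) = 4 + 4*t)
n(K) = (3 + K)/K
C + E(-9)*n(4) = -113 + (4 + 4*(-9))*((3 + 4)/4) = -113 + (4 - 36)*((¼)*7) = -113 - 32*7/4 = -113 - 56 = -169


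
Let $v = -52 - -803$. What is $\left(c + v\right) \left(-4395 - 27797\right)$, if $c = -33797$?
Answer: $1063816832$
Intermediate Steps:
$v = 751$ ($v = -52 + 803 = 751$)
$\left(c + v\right) \left(-4395 - 27797\right) = \left(-33797 + 751\right) \left(-4395 - 27797\right) = \left(-33046\right) \left(-32192\right) = 1063816832$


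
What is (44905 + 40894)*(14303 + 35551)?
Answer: 4277423346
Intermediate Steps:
(44905 + 40894)*(14303 + 35551) = 85799*49854 = 4277423346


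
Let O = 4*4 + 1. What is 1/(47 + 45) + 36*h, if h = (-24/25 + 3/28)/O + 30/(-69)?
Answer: -4775341/273700 ≈ -17.447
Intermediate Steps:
O = 17 (O = 16 + 1 = 17)
h = -132731/273700 (h = (-24/25 + 3/28)/17 + 30/(-69) = (-24*1/25 + 3*(1/28))*(1/17) + 30*(-1/69) = (-24/25 + 3/28)*(1/17) - 10/23 = -597/700*1/17 - 10/23 = -597/11900 - 10/23 = -132731/273700 ≈ -0.48495)
1/(47 + 45) + 36*h = 1/(47 + 45) + 36*(-132731/273700) = 1/92 - 1194579/68425 = -4775341/273700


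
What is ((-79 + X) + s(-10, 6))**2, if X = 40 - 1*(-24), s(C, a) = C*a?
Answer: 5625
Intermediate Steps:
X = 64 (X = 40 + 24 = 64)
((-79 + X) + s(-10, 6))**2 = ((-79 + 64) - 10*6)**2 = (-15 - 60)**2 = (-75)**2 = 5625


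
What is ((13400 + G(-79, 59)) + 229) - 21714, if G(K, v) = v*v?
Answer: -4604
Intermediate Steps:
G(K, v) = v**2
((13400 + G(-79, 59)) + 229) - 21714 = ((13400 + 59**2) + 229) - 21714 = ((13400 + 3481) + 229) - 21714 = (16881 + 229) - 21714 = 17110 - 21714 = -4604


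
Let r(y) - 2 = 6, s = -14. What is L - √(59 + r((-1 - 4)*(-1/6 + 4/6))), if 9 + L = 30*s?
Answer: -429 - √67 ≈ -437.19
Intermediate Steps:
r(y) = 8 (r(y) = 2 + 6 = 8)
L = -429 (L = -9 + 30*(-14) = -9 - 420 = -429)
L - √(59 + r((-1 - 4)*(-1/6 + 4/6))) = -429 - √(59 + 8) = -429 - √67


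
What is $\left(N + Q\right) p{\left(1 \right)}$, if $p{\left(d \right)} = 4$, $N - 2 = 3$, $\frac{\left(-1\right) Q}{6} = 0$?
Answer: $20$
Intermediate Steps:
$Q = 0$ ($Q = \left(-6\right) 0 = 0$)
$N = 5$ ($N = 2 + 3 = 5$)
$\left(N + Q\right) p{\left(1 \right)} = \left(5 + 0\right) 4 = 5 \cdot 4 = 20$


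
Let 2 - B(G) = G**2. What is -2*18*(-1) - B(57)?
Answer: 3283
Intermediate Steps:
B(G) = 2 - G**2
-2*18*(-1) - B(57) = -2*18*(-1) - (2 - 1*57**2) = -36*(-1) - (2 - 1*3249) = 36 - (2 - 3249) = 36 - 1*(-3247) = 36 + 3247 = 3283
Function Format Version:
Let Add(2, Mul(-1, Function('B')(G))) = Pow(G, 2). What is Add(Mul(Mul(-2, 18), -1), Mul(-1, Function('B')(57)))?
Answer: 3283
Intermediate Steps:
Function('B')(G) = Add(2, Mul(-1, Pow(G, 2)))
Add(Mul(Mul(-2, 18), -1), Mul(-1, Function('B')(57))) = Add(Mul(Mul(-2, 18), -1), Mul(-1, Add(2, Mul(-1, Pow(57, 2))))) = Add(Mul(-36, -1), Mul(-1, Add(2, Mul(-1, 3249)))) = Add(36, Mul(-1, Add(2, -3249))) = Add(36, Mul(-1, -3247)) = Add(36, 3247) = 3283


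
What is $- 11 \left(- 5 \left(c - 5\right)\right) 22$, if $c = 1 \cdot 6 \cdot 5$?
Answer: $30250$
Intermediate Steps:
$c = 30$ ($c = 6 \cdot 5 = 30$)
$- 11 \left(- 5 \left(c - 5\right)\right) 22 = - 11 \left(- 5 \left(30 - 5\right)\right) 22 = - 11 \left(\left(-5\right) 25\right) 22 = \left(-11\right) \left(-125\right) 22 = 1375 \cdot 22 = 30250$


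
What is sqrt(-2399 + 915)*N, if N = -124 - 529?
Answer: -1306*I*sqrt(371) ≈ -25155.0*I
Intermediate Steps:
N = -653
sqrt(-2399 + 915)*N = sqrt(-2399 + 915)*(-653) = sqrt(-1484)*(-653) = (2*I*sqrt(371))*(-653) = -1306*I*sqrt(371)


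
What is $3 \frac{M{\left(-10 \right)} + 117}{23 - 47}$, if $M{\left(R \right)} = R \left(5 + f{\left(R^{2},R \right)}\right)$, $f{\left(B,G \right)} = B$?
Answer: $\frac{933}{8} \approx 116.63$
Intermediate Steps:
$M{\left(R \right)} = R \left(5 + R^{2}\right)$
$3 \frac{M{\left(-10 \right)} + 117}{23 - 47} = 3 \frac{- 10 \left(5 + \left(-10\right)^{2}\right) + 117}{23 - 47} = 3 \frac{- 10 \left(5 + 100\right) + 117}{-24} = 3 \left(\left(-10\right) 105 + 117\right) \left(- \frac{1}{24}\right) = 3 \left(-1050 + 117\right) \left(- \frac{1}{24}\right) = 3 \left(\left(-933\right) \left(- \frac{1}{24}\right)\right) = 3 \cdot \frac{311}{8} = \frac{933}{8}$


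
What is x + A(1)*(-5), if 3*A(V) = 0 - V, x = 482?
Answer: 1451/3 ≈ 483.67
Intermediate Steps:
A(V) = -V/3 (A(V) = (0 - V)/3 = (-V)/3 = -V/3)
x + A(1)*(-5) = 482 - ⅓*1*(-5) = 482 - ⅓*(-5) = 482 + 5/3 = 1451/3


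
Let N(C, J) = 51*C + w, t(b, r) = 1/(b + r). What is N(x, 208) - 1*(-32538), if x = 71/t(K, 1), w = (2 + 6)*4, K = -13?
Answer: -10882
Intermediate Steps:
w = 32 (w = 8*4 = 32)
x = -852 (x = 71/(1/(-13 + 1)) = 71/(1/(-12)) = 71/(-1/12) = 71*(-12) = -852)
N(C, J) = 32 + 51*C (N(C, J) = 51*C + 32 = 32 + 51*C)
N(x, 208) - 1*(-32538) = (32 + 51*(-852)) - 1*(-32538) = (32 - 43452) + 32538 = -43420 + 32538 = -10882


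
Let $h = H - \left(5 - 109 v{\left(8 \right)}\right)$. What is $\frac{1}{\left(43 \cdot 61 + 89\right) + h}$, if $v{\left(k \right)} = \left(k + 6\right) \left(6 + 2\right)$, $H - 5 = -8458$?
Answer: $\frac{1}{6462} \approx 0.00015475$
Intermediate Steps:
$H = -8453$ ($H = 5 - 8458 = -8453$)
$v{\left(k \right)} = 48 + 8 k$ ($v{\left(k \right)} = \left(6 + k\right) 8 = 48 + 8 k$)
$h = 3750$ ($h = -8453 - \left(5 - 109 \left(48 + 8 \cdot 8\right)\right) = -8453 - \left(5 - 109 \left(48 + 64\right)\right) = -8453 - \left(5 - 12208\right) = -8453 - -12203 = -8453 + 12203 = 3750$)
$\frac{1}{\left(43 \cdot 61 + 89\right) + h} = \frac{1}{\left(43 \cdot 61 + 89\right) + 3750} = \frac{1}{\left(2623 + 89\right) + 3750} = \frac{1}{2712 + 3750} = \frac{1}{6462}$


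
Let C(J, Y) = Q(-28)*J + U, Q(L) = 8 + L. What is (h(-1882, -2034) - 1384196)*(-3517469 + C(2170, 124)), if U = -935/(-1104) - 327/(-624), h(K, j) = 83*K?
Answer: 427843074165811/78 ≈ 5.4852e+12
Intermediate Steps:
U = 4919/3588 (U = -935*(-1/1104) - 327*(-1/624) = 935/1104 + 109/208 = 4919/3588 ≈ 1.3710)
C(J, Y) = 4919/3588 - 20*J (C(J, Y) = (8 - 28)*J + 4919/3588 = -20*J + 4919/3588 = 4919/3588 - 20*J)
(h(-1882, -2034) - 1384196)*(-3517469 + C(2170, 124)) = (83*(-1882) - 1384196)*(-3517469 + (4919/3588 - 20*2170)) = (-156206 - 1384196)*(-3517469 + (4919/3588 - 43400)) = -1540402*(-3517469 - 155714281/3588) = -1540402*(-12776393053/3588) = 427843074165811/78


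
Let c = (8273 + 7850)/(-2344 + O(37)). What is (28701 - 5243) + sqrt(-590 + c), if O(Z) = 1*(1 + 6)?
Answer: 23458 + I*sqrt(3260005161)/2337 ≈ 23458.0 + 24.432*I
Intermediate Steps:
O(Z) = 7 (O(Z) = 1*7 = 7)
c = -16123/2337 (c = (8273 + 7850)/(-2344 + 7) = 16123/(-2337) = 16123*(-1/2337) = -16123/2337 ≈ -6.8990)
(28701 - 5243) + sqrt(-590 + c) = (28701 - 5243) + sqrt(-590 - 16123/2337) = 23458 + sqrt(-1394953/2337) = 23458 + I*sqrt(3260005161)/2337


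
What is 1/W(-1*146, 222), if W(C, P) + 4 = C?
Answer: -1/150 ≈ -0.0066667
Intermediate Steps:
W(C, P) = -4 + C
1/W(-1*146, 222) = 1/(-4 - 1*146) = 1/(-4 - 146) = 1/(-150) = -1/150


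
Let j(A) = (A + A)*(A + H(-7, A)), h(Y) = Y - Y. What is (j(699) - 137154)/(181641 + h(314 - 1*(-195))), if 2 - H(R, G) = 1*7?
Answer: 277686/60547 ≈ 4.5863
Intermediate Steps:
h(Y) = 0
H(R, G) = -5 (H(R, G) = 2 - 7 = -5)
j(A) = 2*A*(-5 + A) (j(A) = (A + A)*(A - 5) = (2*A)*(-5 + A) = 2*A*(-5 + A))
(j(699) - 137154)/(181641 + h(314 - 1*(-195))) = (2*699*(-5 + 699) - 137154)/(181641 + 0) = (2*699*694 - 137154)/181641 = (970212 - 137154)*(1/181641) = 833058*(1/181641) = 277686/60547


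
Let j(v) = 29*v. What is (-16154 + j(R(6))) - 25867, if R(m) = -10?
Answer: -42311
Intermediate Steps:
(-16154 + j(R(6))) - 25867 = (-16154 + 29*(-10)) - 25867 = (-16154 - 290) - 25867 = -16444 - 25867 = -42311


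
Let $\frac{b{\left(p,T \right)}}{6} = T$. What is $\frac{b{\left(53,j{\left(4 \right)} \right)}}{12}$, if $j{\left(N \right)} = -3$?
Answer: $- \frac{3}{2} \approx -1.5$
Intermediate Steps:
$b{\left(p,T \right)} = 6 T$
$\frac{b{\left(53,j{\left(4 \right)} \right)}}{12} = \frac{6 \left(-3\right)}{12} = \frac{1}{12} \left(-18\right) = - \frac{3}{2}$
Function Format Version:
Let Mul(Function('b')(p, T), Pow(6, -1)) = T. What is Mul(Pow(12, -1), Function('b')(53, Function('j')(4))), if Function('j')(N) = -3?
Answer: Rational(-3, 2) ≈ -1.5000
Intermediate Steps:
Function('b')(p, T) = Mul(6, T)
Mul(Pow(12, -1), Function('b')(53, Function('j')(4))) = Mul(Pow(12, -1), Mul(6, -3)) = Mul(Rational(1, 12), -18) = Rational(-3, 2)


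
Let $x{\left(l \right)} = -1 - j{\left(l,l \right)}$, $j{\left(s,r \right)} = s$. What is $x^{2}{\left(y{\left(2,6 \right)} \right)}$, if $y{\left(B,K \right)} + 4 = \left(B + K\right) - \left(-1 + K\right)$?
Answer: $0$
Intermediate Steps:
$y{\left(B,K \right)} = -3 + B$ ($y{\left(B,K \right)} = -4 + \left(\left(B + K\right) - \left(-1 + K\right)\right) = -4 + \left(1 + B\right) = -3 + B$)
$x{\left(l \right)} = -1 - l$
$x^{2}{\left(y{\left(2,6 \right)} \right)} = \left(-1 - \left(-3 + 2\right)\right)^{2} = \left(-1 - -1\right)^{2} = \left(-1 + 1\right)^{2} = 0^{2} = 0$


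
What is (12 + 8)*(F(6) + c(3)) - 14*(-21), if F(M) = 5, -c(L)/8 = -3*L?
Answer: 1834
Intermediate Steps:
c(L) = 24*L (c(L) = -(-24)*L = 24*L)
(12 + 8)*(F(6) + c(3)) - 14*(-21) = (12 + 8)*(5 + 24*3) - 14*(-21) = 20*(5 + 72) + 294 = 20*77 + 294 = 1540 + 294 = 1834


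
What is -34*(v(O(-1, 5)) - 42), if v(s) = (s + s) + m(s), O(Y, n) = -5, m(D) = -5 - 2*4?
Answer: 2210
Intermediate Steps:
m(D) = -13 (m(D) = -5 - 8 = -13)
v(s) = -13 + 2*s (v(s) = (s + s) - 13 = 2*s - 13 = -13 + 2*s)
-34*(v(O(-1, 5)) - 42) = -34*((-13 + 2*(-5)) - 42) = -34*((-13 - 10) - 42) = -34*(-23 - 42) = -34*(-65) = 2210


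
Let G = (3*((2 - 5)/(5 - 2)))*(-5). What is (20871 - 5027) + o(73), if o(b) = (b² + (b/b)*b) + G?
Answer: 21261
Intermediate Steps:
G = 15 (G = (3*(-3/3))*(-5) = (3*(-3*⅓))*(-5) = (3*(-1))*(-5) = -3*(-5) = 15)
o(b) = 15 + b + b² (o(b) = (b² + (b/b)*b) + 15 = (b² + 1*b) + 15 = (b² + b) + 15 = (b + b²) + 15 = 15 + b + b²)
(20871 - 5027) + o(73) = (20871 - 5027) + (15 + 73 + 73²) = 15844 + (15 + 73 + 5329) = 15844 + 5417 = 21261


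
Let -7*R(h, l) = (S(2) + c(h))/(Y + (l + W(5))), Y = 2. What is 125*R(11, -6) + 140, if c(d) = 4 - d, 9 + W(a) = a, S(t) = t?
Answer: 7215/56 ≈ 128.84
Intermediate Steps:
W(a) = -9 + a
R(h, l) = -(6 - h)/(7*(-2 + l)) (R(h, l) = -(2 + (4 - h))/(7*(2 + (l + (-9 + 5)))) = -(6 - h)/(7*(2 + (l - 4))) = -(6 - h)/(7*(2 + (-4 + l))) = -(6 - h)/(7*(-2 + l)))
125*R(11, -6) + 140 = 125*((-6 + 11)/(7*(-2 - 6))) + 140 = 125*((⅐)*5/(-8)) + 140 = 125*((⅐)*(-⅛)*5) + 140 = 125*(-5/56) + 140 = -625/56 + 140 = 7215/56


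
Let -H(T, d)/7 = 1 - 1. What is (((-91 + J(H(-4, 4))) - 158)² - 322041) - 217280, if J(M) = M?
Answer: -477320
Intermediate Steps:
H(T, d) = 0 (H(T, d) = -7*(1 - 1) = -7*0 = 0)
(((-91 + J(H(-4, 4))) - 158)² - 322041) - 217280 = (((-91 + 0) - 158)² - 322041) - 217280 = ((-91 - 158)² - 322041) - 217280 = ((-249)² - 322041) - 217280 = (62001 - 322041) - 217280 = -260040 - 217280 = -477320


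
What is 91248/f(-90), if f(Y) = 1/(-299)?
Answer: -27283152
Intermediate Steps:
f(Y) = -1/299
91248/f(-90) = 91248/(-1/299) = 91248*(-299) = -27283152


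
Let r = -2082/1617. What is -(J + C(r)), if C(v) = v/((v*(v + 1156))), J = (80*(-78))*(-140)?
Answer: -543719904539/622390 ≈ -8.7360e+5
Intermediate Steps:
r = -694/539 (r = -2082*1/1617 = -694/539 ≈ -1.2876)
J = 873600 (J = -6240*(-140) = 873600)
C(v) = 1/(1156 + v) (C(v) = v/((v*(1156 + v))) = v*(1/(v*(1156 + v))) = 1/(1156 + v))
-(J + C(r)) = -(873600 + 1/(1156 - 694/539)) = -(873600 + 1/(622390/539)) = -(873600 + 539/622390) = -1*543719904539/622390 = -543719904539/622390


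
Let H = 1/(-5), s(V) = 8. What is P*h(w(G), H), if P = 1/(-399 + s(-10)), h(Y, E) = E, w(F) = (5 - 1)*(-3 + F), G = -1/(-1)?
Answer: 1/1955 ≈ 0.00051151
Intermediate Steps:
G = 1 (G = -1*(-1) = 1)
w(F) = -12 + 4*F (w(F) = 4*(-3 + F) = -12 + 4*F)
H = -⅕ ≈ -0.20000
P = -1/391 (P = 1/(-399 + 8) = 1/(-391) = -1/391 ≈ -0.0025575)
P*h(w(G), H) = -1/391*(-⅕) = 1/1955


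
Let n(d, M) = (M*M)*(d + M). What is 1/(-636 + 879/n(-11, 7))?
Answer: -196/125535 ≈ -0.0015613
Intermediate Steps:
n(d, M) = M²*(M + d)
1/(-636 + 879/n(-11, 7)) = 1/(-636 + 879/((7²*(7 - 11)))) = 1/(-636 + 879/((49*(-4)))) = 1/(-636 + 879/(-196)) = 1/(-636 + 879*(-1/196)) = 1/(-636 - 879/196) = 1/(-125535/196) = -196/125535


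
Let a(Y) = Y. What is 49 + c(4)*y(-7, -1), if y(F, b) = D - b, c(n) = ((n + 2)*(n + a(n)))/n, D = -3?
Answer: 25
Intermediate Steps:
c(n) = 4 + 2*n (c(n) = ((n + 2)*(n + n))/n = ((2 + n)*(2*n))/n = (2*n*(2 + n))/n = 4 + 2*n)
y(F, b) = -3 - b
49 + c(4)*y(-7, -1) = 49 + (4 + 2*4)*(-3 - 1*(-1)) = 49 + (4 + 8)*(-3 + 1) = 49 + 12*(-2) = 49 - 24 = 25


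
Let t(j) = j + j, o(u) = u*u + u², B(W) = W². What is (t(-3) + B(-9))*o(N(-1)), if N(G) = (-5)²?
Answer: 93750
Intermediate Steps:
N(G) = 25
o(u) = 2*u² (o(u) = u² + u² = 2*u²)
t(j) = 2*j
(t(-3) + B(-9))*o(N(-1)) = (2*(-3) + (-9)²)*(2*25²) = (-6 + 81)*(2*625) = 75*1250 = 93750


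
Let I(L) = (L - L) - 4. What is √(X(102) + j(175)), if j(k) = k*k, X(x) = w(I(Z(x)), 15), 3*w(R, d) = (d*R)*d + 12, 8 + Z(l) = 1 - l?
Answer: √30329 ≈ 174.15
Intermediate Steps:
Z(l) = -7 - l (Z(l) = -8 + (1 - l) = -7 - l)
I(L) = -4 (I(L) = 0 - 4 = -4)
w(R, d) = 4 + R*d²/3 (w(R, d) = ((d*R)*d + 12)/3 = ((R*d)*d + 12)/3 = (R*d² + 12)/3 = (12 + R*d²)/3 = 4 + R*d²/3)
X(x) = -296 (X(x) = 4 + (⅓)*(-4)*15² = 4 + (⅓)*(-4)*225 = 4 - 300 = -296)
j(k) = k²
√(X(102) + j(175)) = √(-296 + 175²) = √(-296 + 30625) = √30329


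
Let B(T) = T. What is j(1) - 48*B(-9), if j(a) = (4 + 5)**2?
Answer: 513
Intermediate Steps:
j(a) = 81 (j(a) = 9**2 = 81)
j(1) - 48*B(-9) = 81 - 48*(-9) = 81 + 432 = 513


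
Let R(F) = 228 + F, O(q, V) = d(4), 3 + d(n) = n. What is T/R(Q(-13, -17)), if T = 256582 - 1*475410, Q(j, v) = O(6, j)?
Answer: -218828/229 ≈ -955.58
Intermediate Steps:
d(n) = -3 + n
O(q, V) = 1 (O(q, V) = -3 + 4 = 1)
Q(j, v) = 1
T = -218828 (T = 256582 - 475410 = -218828)
T/R(Q(-13, -17)) = -218828/(228 + 1) = -218828/229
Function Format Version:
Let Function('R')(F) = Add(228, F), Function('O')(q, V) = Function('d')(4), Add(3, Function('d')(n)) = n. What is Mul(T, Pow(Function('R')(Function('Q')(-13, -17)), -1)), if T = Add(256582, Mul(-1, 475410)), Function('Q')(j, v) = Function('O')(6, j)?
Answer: Rational(-218828, 229) ≈ -955.58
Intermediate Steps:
Function('d')(n) = Add(-3, n)
Function('O')(q, V) = 1 (Function('O')(q, V) = Add(-3, 4) = 1)
Function('Q')(j, v) = 1
T = -218828 (T = Add(256582, -475410) = -218828)
Mul(T, Pow(Function('R')(Function('Q')(-13, -17)), -1)) = Mul(-218828, Pow(Add(228, 1), -1)) = Mul(-218828, Pow(229, -1)) = Mul(-218828, Rational(1, 229)) = Rational(-218828, 229)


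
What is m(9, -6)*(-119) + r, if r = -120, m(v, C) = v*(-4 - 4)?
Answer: 8448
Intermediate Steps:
m(v, C) = -8*v (m(v, C) = v*(-8) = -8*v)
m(9, -6)*(-119) + r = -8*9*(-119) - 120 = -72*(-119) - 120 = 8568 - 120 = 8448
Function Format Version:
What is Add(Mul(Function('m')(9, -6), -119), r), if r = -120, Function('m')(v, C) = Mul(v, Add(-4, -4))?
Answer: 8448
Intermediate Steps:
Function('m')(v, C) = Mul(-8, v) (Function('m')(v, C) = Mul(v, -8) = Mul(-8, v))
Add(Mul(Function('m')(9, -6), -119), r) = Add(Mul(Mul(-8, 9), -119), -120) = Add(Mul(-72, -119), -120) = Add(8568, -120) = 8448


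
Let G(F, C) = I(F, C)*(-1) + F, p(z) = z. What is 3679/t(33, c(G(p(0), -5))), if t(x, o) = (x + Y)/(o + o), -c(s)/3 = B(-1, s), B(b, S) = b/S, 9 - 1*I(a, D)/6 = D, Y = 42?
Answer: -3679/1050 ≈ -3.5038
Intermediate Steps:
I(a, D) = 54 - 6*D
G(F, C) = -54 + F + 6*C (G(F, C) = (54 - 6*C)*(-1) + F = (-54 + 6*C) + F = -54 + F + 6*C)
c(s) = 3/s (c(s) = -(-3)/s = 3/s)
t(x, o) = (42 + x)/(2*o) (t(x, o) = (x + 42)/(o + o) = (42 + x)/((2*o)) = (42 + x)*(1/(2*o)) = (42 + x)/(2*o))
3679/t(33, c(G(p(0), -5))) = 3679/(((42 + 33)/(2*((3/(-54 + 0 + 6*(-5))))))) = 3679/(((½)*75/(3/(-54 + 0 - 30)))) = 3679/(((½)*75/(3/(-84)))) = 3679/(((½)*75/(3*(-1/84)))) = 3679/(((½)*75/(-1/28))) = 3679/(((½)*(-28)*75)) = 3679/(-1050) = 3679*(-1/1050) = -3679/1050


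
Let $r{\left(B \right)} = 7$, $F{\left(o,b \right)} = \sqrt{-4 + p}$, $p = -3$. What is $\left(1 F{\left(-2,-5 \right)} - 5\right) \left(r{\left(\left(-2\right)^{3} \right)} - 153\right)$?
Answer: $730 - 146 i \sqrt{7} \approx 730.0 - 386.28 i$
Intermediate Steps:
$F{\left(o,b \right)} = i \sqrt{7}$ ($F{\left(o,b \right)} = \sqrt{-4 - 3} = \sqrt{-7} = i \sqrt{7}$)
$\left(1 F{\left(-2,-5 \right)} - 5\right) \left(r{\left(\left(-2\right)^{3} \right)} - 153\right) = \left(1 i \sqrt{7} - 5\right) \left(7 - 153\right) = \left(i \sqrt{7} - 5\right) \left(-146\right) = \left(-5 + i \sqrt{7}\right) \left(-146\right) = 730 - 146 i \sqrt{7}$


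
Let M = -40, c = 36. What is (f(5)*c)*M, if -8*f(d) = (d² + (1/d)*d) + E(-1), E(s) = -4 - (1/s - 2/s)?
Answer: 3780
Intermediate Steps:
E(s) = -4 + 1/s (E(s) = -4 - (1/s - 2/s) = -4 - (-1)/s = -4 + 1/s)
f(d) = ½ - d²/8 (f(d) = -((d² + (1/d)*d) + (-4 + 1/(-1)))/8 = -((d² + d/d) + (-4 - 1))/8 = -((d² + 1) - 5)/8 = -((1 + d²) - 5)/8 = -(-4 + d²)/8 = ½ - d²/8)
(f(5)*c)*M = ((½ - ⅛*5²)*36)*(-40) = ((½ - ⅛*25)*36)*(-40) = ((½ - 25/8)*36)*(-40) = -21/8*36*(-40) = -189/2*(-40) = 3780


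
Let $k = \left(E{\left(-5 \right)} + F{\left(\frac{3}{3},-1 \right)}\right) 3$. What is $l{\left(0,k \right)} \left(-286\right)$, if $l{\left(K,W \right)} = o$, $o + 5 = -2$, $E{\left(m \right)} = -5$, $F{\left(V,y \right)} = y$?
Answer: $2002$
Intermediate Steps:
$o = -7$ ($o = -5 - 2 = -7$)
$k = -18$ ($k = \left(-5 - 1\right) 3 = \left(-6\right) 3 = -18$)
$l{\left(K,W \right)} = -7$
$l{\left(0,k \right)} \left(-286\right) = \left(-7\right) \left(-286\right) = 2002$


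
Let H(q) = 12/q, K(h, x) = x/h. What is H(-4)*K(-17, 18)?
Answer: 54/17 ≈ 3.1765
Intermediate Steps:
H(-4)*K(-17, 18) = (12/(-4))*(18/(-17)) = (12*(-1/4))*(18*(-1/17)) = -3*(-18/17) = 54/17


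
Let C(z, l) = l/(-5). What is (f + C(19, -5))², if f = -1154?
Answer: 1329409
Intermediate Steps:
C(z, l) = -l/5 (C(z, l) = l*(-⅕) = -l/5)
(f + C(19, -5))² = (-1154 - ⅕*(-5))² = (-1154 + 1)² = (-1153)² = 1329409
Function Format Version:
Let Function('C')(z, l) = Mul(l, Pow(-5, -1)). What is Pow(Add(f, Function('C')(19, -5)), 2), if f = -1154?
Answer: 1329409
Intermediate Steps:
Function('C')(z, l) = Mul(Rational(-1, 5), l) (Function('C')(z, l) = Mul(l, Rational(-1, 5)) = Mul(Rational(-1, 5), l))
Pow(Add(f, Function('C')(19, -5)), 2) = Pow(Add(-1154, Mul(Rational(-1, 5), -5)), 2) = Pow(Add(-1154, 1), 2) = Pow(-1153, 2) = 1329409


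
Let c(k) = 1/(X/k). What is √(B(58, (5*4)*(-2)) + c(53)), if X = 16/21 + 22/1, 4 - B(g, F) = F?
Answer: √10585310/478 ≈ 6.8065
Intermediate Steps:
B(g, F) = 4 - F
X = 478/21 (X = 16*(1/21) + 22*1 = 16/21 + 22 = 478/21 ≈ 22.762)
c(k) = 21*k/478 (c(k) = 1/(478/(21*k)) = 21*k/478)
√(B(58, (5*4)*(-2)) + c(53)) = √((4 - 5*4*(-2)) + (21/478)*53) = √((4 - 20*(-2)) + 1113/478) = √((4 - 1*(-40)) + 1113/478) = √((4 + 40) + 1113/478) = √(44 + 1113/478) = √(22145/478) = √10585310/478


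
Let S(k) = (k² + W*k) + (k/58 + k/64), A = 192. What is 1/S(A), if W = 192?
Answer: 29/2138295 ≈ 1.3562e-5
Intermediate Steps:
S(k) = k² + 356413*k/1856 (S(k) = (k² + 192*k) + (k/58 + k/64) = (k² + 192*k) + 61*k/1856 = k² + 356413*k/1856)
1/S(A) = 1/((1/1856)*192*(356413 + 1856*192)) = 1/((1/1856)*192*(356413 + 356352)) = 1/((1/1856)*192*712765) = 1/(2138295/29) = 29/2138295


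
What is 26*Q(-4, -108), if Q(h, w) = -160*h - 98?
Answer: 14092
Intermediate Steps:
Q(h, w) = -98 - 160*h
26*Q(-4, -108) = 26*(-98 - 160*(-4)) = 26*(-98 + 640) = 26*542 = 14092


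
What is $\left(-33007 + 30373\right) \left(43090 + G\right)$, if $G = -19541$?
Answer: $-62028066$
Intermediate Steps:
$\left(-33007 + 30373\right) \left(43090 + G\right) = \left(-33007 + 30373\right) \left(43090 - 19541\right) = \left(-2634\right) 23549 = -62028066$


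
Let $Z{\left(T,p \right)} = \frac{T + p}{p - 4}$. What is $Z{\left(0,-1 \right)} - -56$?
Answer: $\frac{281}{5} \approx 56.2$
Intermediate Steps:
$Z{\left(T,p \right)} = \frac{T + p}{-4 + p}$
$Z{\left(0,-1 \right)} - -56 = \frac{0 - 1}{-4 - 1} - -56 = \frac{1}{-5} \left(-1\right) + 56 = \left(- \frac{1}{5}\right) \left(-1\right) + 56 = \frac{1}{5} + 56 = \frac{281}{5}$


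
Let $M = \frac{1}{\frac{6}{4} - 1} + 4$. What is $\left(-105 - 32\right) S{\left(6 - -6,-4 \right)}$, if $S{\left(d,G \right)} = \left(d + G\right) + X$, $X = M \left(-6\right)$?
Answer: $3836$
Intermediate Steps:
$M = 6$ ($M = \frac{1}{6 \cdot \frac{1}{4} - 1} + 4 = \frac{1}{\frac{3}{2} - 1} + 4 = \frac{1}{\frac{1}{2}} + 4 = 2 + 4 = 6$)
$X = -36$ ($X = 6 \left(-6\right) = -36$)
$S{\left(d,G \right)} = -36 + G + d$ ($S{\left(d,G \right)} = \left(d + G\right) - 36 = \left(G + d\right) - 36 = -36 + G + d$)
$\left(-105 - 32\right) S{\left(6 - -6,-4 \right)} = \left(-105 - 32\right) \left(-36 - 4 + \left(6 - -6\right)\right) = - 137 \left(-36 - 4 + \left(6 + 6\right)\right) = - 137 \left(-36 - 4 + 12\right) = \left(-137\right) \left(-28\right) = 3836$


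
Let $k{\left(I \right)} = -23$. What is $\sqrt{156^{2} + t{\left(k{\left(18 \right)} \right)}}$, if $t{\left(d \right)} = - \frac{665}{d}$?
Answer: $\frac{\sqrt{12889039}}{23} \approx 156.09$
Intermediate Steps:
$\sqrt{156^{2} + t{\left(k{\left(18 \right)} \right)}} = \sqrt{156^{2} - \frac{665}{-23}} = \sqrt{24336 - - \frac{665}{23}} = \sqrt{24336 + \frac{665}{23}} = \sqrt{\frac{560393}{23}} = \frac{\sqrt{12889039}}{23}$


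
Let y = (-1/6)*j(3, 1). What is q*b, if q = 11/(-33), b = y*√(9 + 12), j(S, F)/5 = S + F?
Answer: 10*√21/9 ≈ 5.0918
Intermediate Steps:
j(S, F) = 5*F + 5*S (j(S, F) = 5*(S + F) = 5*(F + S) = 5*F + 5*S)
y = -10/3 (y = (-1/6)*(5*1 + 5*3) = (-1*⅙)*(5 + 15) = -⅙*20 = -10/3 ≈ -3.3333)
b = -10*√21/3 (b = -10*√(9 + 12)/3 = -10*√21/3 ≈ -15.275)
q = -⅓ (q = 11*(-1/33) = -⅓ ≈ -0.33333)
q*b = -(-10)*√21/9 = 10*√21/9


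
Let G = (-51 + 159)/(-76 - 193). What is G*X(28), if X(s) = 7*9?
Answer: -6804/269 ≈ -25.294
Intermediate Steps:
G = -108/269 (G = 108/(-269) = 108*(-1/269) = -108/269 ≈ -0.40149)
X(s) = 63
G*X(28) = -108/269*63 = -6804/269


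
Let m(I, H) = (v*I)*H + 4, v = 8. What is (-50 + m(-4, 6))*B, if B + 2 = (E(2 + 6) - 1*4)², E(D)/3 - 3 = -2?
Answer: 238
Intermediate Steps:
E(D) = 3 (E(D) = 9 + 3*(-2) = 9 - 6 = 3)
m(I, H) = 4 + 8*H*I (m(I, H) = (8*I)*H + 4 = 8*H*I + 4 = 4 + 8*H*I)
B = -1 (B = -2 + (3 - 1*4)² = -2 + (3 - 4)² = -2 + (-1)² = -2 + 1 = -1)
(-50 + m(-4, 6))*B = (-50 + (4 + 8*6*(-4)))*(-1) = (-50 + (4 - 192))*(-1) = (-50 - 188)*(-1) = -238*(-1) = 238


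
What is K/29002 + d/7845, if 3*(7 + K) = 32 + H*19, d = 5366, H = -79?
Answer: 75864191/113760345 ≈ 0.66688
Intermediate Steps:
K = -1490/3 (K = -7 + (32 - 79*19)/3 = -7 + (32 - 1501)/3 = -7 + (1/3)*(-1469) = -7 - 1469/3 = -1490/3 ≈ -496.67)
K/29002 + d/7845 = -1490/3/29002 + 5366/7845 = -1490/3*1/29002 + 5366*(1/7845) = -745/43503 + 5366/7845 = 75864191/113760345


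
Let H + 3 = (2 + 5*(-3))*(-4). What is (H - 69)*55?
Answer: -1100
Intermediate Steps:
H = 49 (H = -3 + (2 + 5*(-3))*(-4) = -3 + (2 - 15)*(-4) = -3 - 13*(-4) = -3 + 52 = 49)
(H - 69)*55 = (49 - 69)*55 = -20*55 = -1100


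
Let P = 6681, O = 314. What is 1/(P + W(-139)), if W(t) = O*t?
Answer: -1/36965 ≈ -2.7053e-5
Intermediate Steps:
W(t) = 314*t
1/(P + W(-139)) = 1/(6681 + 314*(-139)) = 1/(6681 - 43646) = 1/(-36965) = -1/36965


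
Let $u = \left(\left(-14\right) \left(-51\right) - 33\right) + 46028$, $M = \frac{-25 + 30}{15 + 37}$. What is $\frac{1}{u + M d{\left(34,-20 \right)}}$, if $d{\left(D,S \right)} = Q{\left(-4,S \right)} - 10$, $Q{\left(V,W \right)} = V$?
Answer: $\frac{26}{1214399} \approx 2.141 \cdot 10^{-5}$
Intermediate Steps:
$M = \frac{5}{52} \approx 0.096154$
$d{\left(D,S \right)} = -14$ ($d{\left(D,S \right)} = -4 - 10 = -14$)
$u = 46709$ ($u = \left(714 - 33\right) + 46028 = 681 + 46028 = 46709$)
$\frac{1}{u + M d{\left(34,-20 \right)}} = \frac{1}{46709 + \frac{5}{52} \left(-14\right)} = \frac{1}{46709 - \frac{35}{26}} = \frac{1}{\frac{1214399}{26}} = \frac{26}{1214399}$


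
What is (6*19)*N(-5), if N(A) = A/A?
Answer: 114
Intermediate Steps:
N(A) = 1
(6*19)*N(-5) = (6*19)*1 = 114*1 = 114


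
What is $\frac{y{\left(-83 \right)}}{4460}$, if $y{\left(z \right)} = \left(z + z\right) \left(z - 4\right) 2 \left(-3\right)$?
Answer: $- \frac{21663}{1115} \approx -19.429$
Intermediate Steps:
$y{\left(z \right)} = - 12 z \left(-4 + z\right)$ ($y{\left(z \right)} = 2 z \left(-4 + z\right) 2 \left(-3\right) = 4 z \left(-4 + z\right) \left(-3\right) = - 12 z \left(-4 + z\right)$)
$\frac{y{\left(-83 \right)}}{4460} = \frac{12 \left(-83\right) \left(4 - -83\right)}{4460} = 12 \left(-83\right) \left(4 + 83\right) \frac{1}{4460} = 12 \left(-83\right) 87 \cdot \frac{1}{4460} = \left(-86652\right) \frac{1}{4460} = - \frac{21663}{1115}$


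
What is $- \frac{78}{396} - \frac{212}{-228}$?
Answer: $\frac{919}{1254} \approx 0.73285$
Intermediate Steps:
$- \frac{78}{396} - \frac{212}{-228} = \left(-78\right) \frac{1}{396} - - \frac{53}{57} = - \frac{13}{66} + \frac{53}{57} = \frac{919}{1254}$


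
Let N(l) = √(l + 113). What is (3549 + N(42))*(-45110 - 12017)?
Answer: -202743723 - 57127*√155 ≈ -2.0345e+8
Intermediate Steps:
N(l) = √(113 + l)
(3549 + N(42))*(-45110 - 12017) = (3549 + √(113 + 42))*(-45110 - 12017) = (3549 + √155)*(-57127) = -202743723 - 57127*√155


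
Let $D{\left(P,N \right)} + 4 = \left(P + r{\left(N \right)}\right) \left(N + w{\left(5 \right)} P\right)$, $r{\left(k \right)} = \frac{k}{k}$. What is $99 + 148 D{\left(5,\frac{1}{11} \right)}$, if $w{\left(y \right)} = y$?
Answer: $\frac{239665}{11} \approx 21788.0$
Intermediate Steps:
$r{\left(k \right)} = 1$
$D{\left(P,N \right)} = -4 + \left(1 + P\right) \left(N + 5 P\right)$ ($D{\left(P,N \right)} = -4 + \left(P + 1\right) \left(N + 5 P\right) = -4 + \left(1 + P\right) \left(N + 5 P\right)$)
$99 + 148 D{\left(5,\frac{1}{11} \right)} = 99 + 148 \left(-4 + \frac{1}{11} + 5 \cdot 5 + 5 \cdot 5^{2} + \frac{1}{11} \cdot 5\right) = 99 + 148 \left(-4 + \frac{1}{11} + 25 + 5 \cdot 25 + \frac{1}{11} \cdot 5\right) = 99 + 148 \left(-4 + \frac{1}{11} + 25 + 125 + \frac{5}{11}\right) = 99 + 148 \cdot \frac{1612}{11} = 99 + \frac{238576}{11} = \frac{239665}{11}$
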